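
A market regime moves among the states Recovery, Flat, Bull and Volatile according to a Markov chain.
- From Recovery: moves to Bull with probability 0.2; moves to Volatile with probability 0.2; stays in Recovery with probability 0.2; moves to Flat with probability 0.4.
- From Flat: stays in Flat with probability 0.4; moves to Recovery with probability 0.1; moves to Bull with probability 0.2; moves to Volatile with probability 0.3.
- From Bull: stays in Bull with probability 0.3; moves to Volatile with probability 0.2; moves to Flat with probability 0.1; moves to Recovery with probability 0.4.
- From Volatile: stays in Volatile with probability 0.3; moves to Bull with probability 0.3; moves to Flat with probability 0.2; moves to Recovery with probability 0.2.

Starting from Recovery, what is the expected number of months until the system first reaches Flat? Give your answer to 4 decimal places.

3.5526

Let t(s) be the expected number of months to first reach Flat from state s, with t(Flat) = 0. Conditioning on the first month:
t(Recovery) = 1 + 0.2·t(Recovery) + 0.2·t(Bull) + 0.2·t(Volatile)
t(Bull) = 1 + 0.4·t(Recovery) + 0.3·t(Bull) + 0.2·t(Volatile)
t(Volatile) = 1 + 0.2·t(Recovery) + 0.3·t(Bull) + 0.3·t(Volatile)
Solving: t(Recovery) = 3.5526, t(Bull) = 4.7368, t(Volatile) = 4.4737.
Expected months from Recovery to Flat: 3.5526.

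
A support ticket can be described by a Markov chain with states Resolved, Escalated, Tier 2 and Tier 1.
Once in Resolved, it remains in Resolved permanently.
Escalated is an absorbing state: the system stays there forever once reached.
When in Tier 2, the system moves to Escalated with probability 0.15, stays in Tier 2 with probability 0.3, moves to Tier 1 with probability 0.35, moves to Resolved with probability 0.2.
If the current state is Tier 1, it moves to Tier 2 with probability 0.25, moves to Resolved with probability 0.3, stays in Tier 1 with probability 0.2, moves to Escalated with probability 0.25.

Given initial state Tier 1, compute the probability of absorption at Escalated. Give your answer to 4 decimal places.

0.4497

Let h(s) be the probability of absorption at Escalated starting from transient state s. Then h(Escalated) = 1 and h(Resolved) = 0. By first-step analysis:
h(Tier 2) = 0.2·0 + 0.15·1 + 0.3·h(Tier 2) + 0.35·h(Tier 1)
h(Tier 1) = 0.3·0 + 0.25·1 + 0.25·h(Tier 2) + 0.2·h(Tier 1)
Solving: h(Tier 2) = 0.4392, h(Tier 1) = 0.4497.
Starting from Tier 1, the probability is 0.4497.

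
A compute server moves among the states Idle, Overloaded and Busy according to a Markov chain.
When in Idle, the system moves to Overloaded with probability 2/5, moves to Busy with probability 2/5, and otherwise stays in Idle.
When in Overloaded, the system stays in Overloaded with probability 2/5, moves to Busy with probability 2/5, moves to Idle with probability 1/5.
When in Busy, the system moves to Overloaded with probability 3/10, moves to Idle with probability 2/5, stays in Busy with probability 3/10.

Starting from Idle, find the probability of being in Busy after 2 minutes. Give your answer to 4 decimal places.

0.3600

Sum over the intermediate state after 1 minute:
P = P(Idle→Idle)·P(Idle→Busy) + P(Idle→Overloaded)·P(Overloaded→Busy) + P(Idle→Busy)·P(Busy→Busy)
  = 0.2×0.4 + 0.4×0.4 + 0.4×0.3
  = 0.0800 + 0.1600 + 0.1200 = 0.3600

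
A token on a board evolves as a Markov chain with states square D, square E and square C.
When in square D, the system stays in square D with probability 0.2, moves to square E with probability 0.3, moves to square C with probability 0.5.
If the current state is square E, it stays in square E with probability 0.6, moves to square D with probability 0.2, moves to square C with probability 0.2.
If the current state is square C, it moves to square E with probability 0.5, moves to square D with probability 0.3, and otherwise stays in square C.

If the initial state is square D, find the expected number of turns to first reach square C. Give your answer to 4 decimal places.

Let t(s) be the expected number of turns to first reach square C from state s, with t(square C) = 0. Conditioning on the first turn:
t(square D) = 1 + 0.2·t(square D) + 0.3·t(square E)
t(square E) = 1 + 0.2·t(square D) + 0.6·t(square E)
Solving: t(square D) = 2.6923, t(square E) = 3.8462.
Expected turns from square D to square C: 2.6923.

2.6923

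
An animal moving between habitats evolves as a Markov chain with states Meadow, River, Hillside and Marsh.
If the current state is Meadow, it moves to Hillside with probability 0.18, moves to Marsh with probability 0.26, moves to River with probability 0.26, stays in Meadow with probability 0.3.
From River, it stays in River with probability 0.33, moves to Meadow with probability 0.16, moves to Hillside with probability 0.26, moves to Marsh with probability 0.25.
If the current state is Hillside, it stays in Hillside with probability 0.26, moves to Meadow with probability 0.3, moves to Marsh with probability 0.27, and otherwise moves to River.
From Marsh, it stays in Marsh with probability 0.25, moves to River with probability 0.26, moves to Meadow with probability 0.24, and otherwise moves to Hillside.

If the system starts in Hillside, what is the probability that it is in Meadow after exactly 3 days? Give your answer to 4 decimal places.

0.2497

Propagate the distribution vector 3 days from Hillside.
After 0 days: (0.0000, 0.0000, 1.0000, 0.0000)
After 1 day: (0.3000, 0.1700, 0.2600, 0.2700)
After 2 days: (0.2600, 0.2485, 0.2333, 0.2582)
After 3 days: (0.2497, 0.2564, 0.2366, 0.2573)
P(in Meadow after 3 days) = 0.2497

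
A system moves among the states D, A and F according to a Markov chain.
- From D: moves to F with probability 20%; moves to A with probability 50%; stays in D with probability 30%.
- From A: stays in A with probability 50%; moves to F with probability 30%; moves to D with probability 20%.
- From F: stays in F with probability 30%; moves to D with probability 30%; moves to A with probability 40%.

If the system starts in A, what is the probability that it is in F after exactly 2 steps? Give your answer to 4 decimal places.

0.2800

Sum over the intermediate state after 1 step:
P = P(A→D)·P(D→F) + P(A→A)·P(A→F) + P(A→F)·P(F→F)
  = 0.2×0.2 + 0.5×0.3 + 0.3×0.3
  = 0.0400 + 0.1500 + 0.0900 = 0.2800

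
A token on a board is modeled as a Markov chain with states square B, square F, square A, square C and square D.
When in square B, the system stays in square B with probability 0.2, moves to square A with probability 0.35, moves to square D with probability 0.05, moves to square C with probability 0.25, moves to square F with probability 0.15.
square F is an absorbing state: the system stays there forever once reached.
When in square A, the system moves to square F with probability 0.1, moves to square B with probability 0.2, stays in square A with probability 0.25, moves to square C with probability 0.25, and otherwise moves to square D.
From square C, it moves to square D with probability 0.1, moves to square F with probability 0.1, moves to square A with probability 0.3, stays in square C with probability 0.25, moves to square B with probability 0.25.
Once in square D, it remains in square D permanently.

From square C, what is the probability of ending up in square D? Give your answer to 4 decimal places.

0.5158

Let h(s) be the probability of absorption at square D starting from transient state s. Then h(square D) = 1 and h(square F) = 0. By first-step analysis:
h(square B) = 0.2·h(square B) + 0.15·0 + 0.35·h(square A) + 0.25·h(square C) + 0.05·1
h(square A) = 0.2·h(square B) + 0.1·0 + 0.25·h(square A) + 0.25·h(square C) + 0.2·1
h(square C) = 0.25·h(square B) + 0.1·0 + 0.3·h(square A) + 0.25·h(square C) + 0.1·1
Solving: h(square B) = 0.4704, h(square A) = 0.5640, h(square C) = 0.5158.
Starting from square C, the probability is 0.5158.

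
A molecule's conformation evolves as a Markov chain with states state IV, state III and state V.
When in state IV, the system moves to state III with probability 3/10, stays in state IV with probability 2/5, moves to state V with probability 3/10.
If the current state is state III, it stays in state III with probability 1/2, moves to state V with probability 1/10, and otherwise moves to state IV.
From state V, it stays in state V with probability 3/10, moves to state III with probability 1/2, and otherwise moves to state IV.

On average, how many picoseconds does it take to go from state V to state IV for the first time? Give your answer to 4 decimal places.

Let t(s) be the expected number of picoseconds to first reach state IV from state s, with t(state IV) = 0. Conditioning on the first picosecond:
t(state III) = 1 + 0.5·t(state III) + 0.1·t(state V)
t(state V) = 1 + 0.5·t(state III) + 0.3·t(state V)
Solving: t(state III) = 2.6667, t(state V) = 3.3333.
Expected picoseconds from state V to state IV: 3.3333.

3.3333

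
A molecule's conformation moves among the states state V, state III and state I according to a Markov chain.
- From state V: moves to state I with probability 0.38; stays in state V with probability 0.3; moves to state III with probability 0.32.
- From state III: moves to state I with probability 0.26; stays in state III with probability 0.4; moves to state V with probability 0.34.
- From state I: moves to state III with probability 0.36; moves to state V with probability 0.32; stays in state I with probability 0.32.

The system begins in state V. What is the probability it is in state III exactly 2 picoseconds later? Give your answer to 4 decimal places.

Sum over the intermediate state after 1 picosecond:
P = P(state V→state V)·P(state V→state III) + P(state V→state III)·P(state III→state III) + P(state V→state I)·P(state I→state III)
  = 0.3×0.32 + 0.32×0.4 + 0.38×0.36
  = 0.0960 + 0.1280 + 0.1368 = 0.3608

0.3608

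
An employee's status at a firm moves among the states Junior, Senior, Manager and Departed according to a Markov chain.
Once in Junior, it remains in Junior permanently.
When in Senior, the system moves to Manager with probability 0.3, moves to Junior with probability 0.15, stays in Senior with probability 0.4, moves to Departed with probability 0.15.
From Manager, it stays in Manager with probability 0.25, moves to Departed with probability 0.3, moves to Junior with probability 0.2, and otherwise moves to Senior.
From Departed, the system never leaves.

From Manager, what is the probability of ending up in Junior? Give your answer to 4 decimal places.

0.4200

Let h(s) be the probability of absorption at Junior starting from transient state s. Then h(Junior) = 1 and h(Departed) = 0. By first-step analysis:
h(Senior) = 0.15·1 + 0.4·h(Senior) + 0.3·h(Manager) + 0.15·0
h(Manager) = 0.2·1 + 0.25·h(Senior) + 0.25·h(Manager) + 0.3·0
Solving: h(Senior) = 0.4600, h(Manager) = 0.4200.
Starting from Manager, the probability is 0.4200.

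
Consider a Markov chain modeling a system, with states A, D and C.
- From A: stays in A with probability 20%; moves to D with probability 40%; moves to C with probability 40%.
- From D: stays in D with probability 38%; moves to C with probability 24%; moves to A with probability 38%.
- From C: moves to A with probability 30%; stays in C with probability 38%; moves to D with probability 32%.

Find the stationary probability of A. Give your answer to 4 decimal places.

Let the stationary distribution be π with π = πP and π_1 + π_2 + π_3 = 1.
π_1 = 0.2·π_1 + 0.38·π_2 + 0.3·π_3
π_2 = 0.4·π_1 + 0.38·π_2 + 0.32·π_3
Solving with the normalization constraint gives π = (0.2993, 0.3659, 0.3348).
So the stationary probability of A is 0.2993.

0.2993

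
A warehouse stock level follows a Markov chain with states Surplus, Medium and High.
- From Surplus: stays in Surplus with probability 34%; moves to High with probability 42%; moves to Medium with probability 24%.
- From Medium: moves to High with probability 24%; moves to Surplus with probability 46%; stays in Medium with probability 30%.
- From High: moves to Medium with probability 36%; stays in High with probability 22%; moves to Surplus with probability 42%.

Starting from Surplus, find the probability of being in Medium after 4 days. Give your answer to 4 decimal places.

Propagate the distribution vector 4 days from Surplus.
After 0 days: (1.0000, 0.0000, 0.0000)
After 1 day: (0.3400, 0.2400, 0.4200)
After 2 days: (0.4024, 0.3048, 0.2928)
After 3 days: (0.4000, 0.2934, 0.3066)
After 4 days: (0.3997, 0.2944, 0.3059)
P(in Medium after 4 days) = 0.2944

0.2944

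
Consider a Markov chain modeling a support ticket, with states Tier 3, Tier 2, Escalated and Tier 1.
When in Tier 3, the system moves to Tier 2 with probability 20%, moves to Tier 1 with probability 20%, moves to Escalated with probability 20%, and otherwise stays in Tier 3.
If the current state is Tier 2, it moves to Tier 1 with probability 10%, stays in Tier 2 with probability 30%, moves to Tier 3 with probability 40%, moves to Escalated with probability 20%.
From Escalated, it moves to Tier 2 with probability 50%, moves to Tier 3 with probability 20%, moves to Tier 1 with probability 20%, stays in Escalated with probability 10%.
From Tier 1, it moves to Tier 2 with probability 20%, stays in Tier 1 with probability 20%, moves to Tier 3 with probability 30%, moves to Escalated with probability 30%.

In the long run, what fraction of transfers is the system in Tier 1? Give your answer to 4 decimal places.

Let the stationary distribution be π with π = πP and π_1 + π_2 + π_3 + π_4 = 1.
π_1 = 0.4·π_1 + 0.4·π_2 + 0.2·π_3 + 0.3·π_4
π_2 = 0.2·π_1 + 0.3·π_2 + 0.5·π_3 + 0.2·π_4
π_3 = 0.2·π_1 + 0.2·π_2 + 0.1·π_3 + 0.3·π_4
Solving with the normalization constraint gives π = (0.3434, 0.2880, 0.1974, 0.1712).
So the stationary probability of Tier 1 is 0.1712.

0.1712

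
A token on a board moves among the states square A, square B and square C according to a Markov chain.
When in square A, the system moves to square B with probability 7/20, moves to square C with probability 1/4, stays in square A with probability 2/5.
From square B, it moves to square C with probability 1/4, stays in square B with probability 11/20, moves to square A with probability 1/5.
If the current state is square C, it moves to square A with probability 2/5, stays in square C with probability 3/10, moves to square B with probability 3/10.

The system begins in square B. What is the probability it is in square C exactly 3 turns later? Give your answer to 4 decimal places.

0.2631

Propagate the distribution vector 3 turns from square B.
After 0 turns: (0.0000, 1.0000, 0.0000)
After 1 turn: (0.2000, 0.5500, 0.2500)
After 2 turns: (0.2900, 0.4475, 0.2625)
After 3 turns: (0.3105, 0.4264, 0.2631)
P(in square C after 3 turns) = 0.2631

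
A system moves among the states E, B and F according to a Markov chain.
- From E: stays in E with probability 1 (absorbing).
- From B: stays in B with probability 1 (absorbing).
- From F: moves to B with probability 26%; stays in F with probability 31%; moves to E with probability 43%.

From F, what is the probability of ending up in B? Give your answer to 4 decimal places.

0.3768

Let h(s) be the probability of absorption at B starting from transient state s. Then h(B) = 1 and h(E) = 0. By first-step analysis:
h(F) = 0.43·0 + 0.26·1 + 0.31·h(F)
Solving: h(F) = 0.3768.
Starting from F, the probability is 0.3768.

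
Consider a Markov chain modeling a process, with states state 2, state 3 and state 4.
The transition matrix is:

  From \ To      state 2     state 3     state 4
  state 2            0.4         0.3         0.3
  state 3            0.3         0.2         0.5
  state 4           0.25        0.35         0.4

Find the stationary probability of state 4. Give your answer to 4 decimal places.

Let the stationary distribution be π with π = πP and π_1 + π_2 + π_3 = 1.
π_1 = 0.4·π_1 + 0.3·π_2 + 0.25·π_3
π_2 = 0.3·π_1 + 0.2·π_2 + 0.35·π_3
Solving with the normalization constraint gives π = (0.3112, 0.2908, 0.3980).
So the stationary probability of state 4 is 0.3980.

0.3980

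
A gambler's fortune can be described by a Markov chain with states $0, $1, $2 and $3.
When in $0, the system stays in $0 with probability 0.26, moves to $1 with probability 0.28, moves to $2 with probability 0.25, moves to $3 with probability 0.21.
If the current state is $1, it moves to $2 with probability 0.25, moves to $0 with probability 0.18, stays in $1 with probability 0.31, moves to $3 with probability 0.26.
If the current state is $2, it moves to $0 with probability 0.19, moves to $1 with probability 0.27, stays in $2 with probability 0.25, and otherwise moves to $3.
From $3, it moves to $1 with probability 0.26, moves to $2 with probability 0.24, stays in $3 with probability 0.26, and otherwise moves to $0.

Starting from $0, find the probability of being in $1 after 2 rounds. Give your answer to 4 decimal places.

0.2817

Propagate the distribution vector 2 rounds from $0.
After 0 rounds: (1.0000, 0.0000, 0.0000, 0.0000)
After 1 round: (0.2600, 0.2800, 0.2500, 0.2100)
After 2 rounds: (0.2159, 0.2817, 0.2479, 0.2545)
P(in $1 after 2 rounds) = 0.2817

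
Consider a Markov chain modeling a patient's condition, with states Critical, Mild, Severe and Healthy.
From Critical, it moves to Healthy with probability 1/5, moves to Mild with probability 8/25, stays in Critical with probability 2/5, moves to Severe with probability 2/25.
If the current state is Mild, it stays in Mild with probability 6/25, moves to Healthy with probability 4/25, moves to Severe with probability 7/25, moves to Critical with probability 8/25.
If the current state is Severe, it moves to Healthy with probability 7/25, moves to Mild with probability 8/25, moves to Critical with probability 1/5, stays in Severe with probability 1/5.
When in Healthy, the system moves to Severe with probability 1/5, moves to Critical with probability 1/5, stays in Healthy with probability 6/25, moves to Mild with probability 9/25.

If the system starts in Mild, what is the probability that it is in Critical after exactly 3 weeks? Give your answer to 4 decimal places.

0.2954

Propagate the distribution vector 3 weeks from Mild.
After 0 weeks: (0.0000, 1.0000, 0.0000, 0.0000)
After 1 week: (0.3200, 0.2400, 0.2800, 0.1600)
After 2 weeks: (0.2928, 0.3072, 0.1808, 0.2192)
After 3 weeks: (0.2954, 0.3042, 0.1894, 0.2109)
P(in Critical after 3 weeks) = 0.2954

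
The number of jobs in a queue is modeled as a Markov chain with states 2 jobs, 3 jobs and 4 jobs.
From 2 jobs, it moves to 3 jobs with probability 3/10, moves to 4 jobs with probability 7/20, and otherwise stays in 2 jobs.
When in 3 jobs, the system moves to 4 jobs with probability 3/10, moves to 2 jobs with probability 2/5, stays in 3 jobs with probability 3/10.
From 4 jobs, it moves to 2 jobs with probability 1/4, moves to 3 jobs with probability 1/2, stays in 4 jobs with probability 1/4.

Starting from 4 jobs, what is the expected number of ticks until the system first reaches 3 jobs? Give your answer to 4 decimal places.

2.2500

Let t(s) be the expected number of ticks to first reach 3 jobs from state s, with t(3 jobs) = 0. Conditioning on the first tick:
t(2 jobs) = 1 + 0.35·t(2 jobs) + 0.35·t(4 jobs)
t(4 jobs) = 1 + 0.25·t(2 jobs) + 0.25·t(4 jobs)
Solving: t(2 jobs) = 2.7500, t(4 jobs) = 2.2500.
Expected ticks from 4 jobs to 3 jobs: 2.2500.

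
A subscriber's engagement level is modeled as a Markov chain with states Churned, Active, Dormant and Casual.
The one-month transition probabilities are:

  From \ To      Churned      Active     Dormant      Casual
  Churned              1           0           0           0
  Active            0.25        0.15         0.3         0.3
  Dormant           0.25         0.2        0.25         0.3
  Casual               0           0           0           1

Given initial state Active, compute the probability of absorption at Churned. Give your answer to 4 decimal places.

Let h(s) be the probability of absorption at Churned starting from transient state s. Then h(Churned) = 1 and h(Casual) = 0. By first-step analysis:
h(Active) = 0.25·1 + 0.15·h(Active) + 0.3·h(Dormant) + 0.3·0
h(Dormant) = 0.25·1 + 0.2·h(Active) + 0.25·h(Dormant) + 0.3·0
Solving: h(Active) = 0.4545, h(Dormant) = 0.4545.
Starting from Active, the probability is 0.4545.

0.4545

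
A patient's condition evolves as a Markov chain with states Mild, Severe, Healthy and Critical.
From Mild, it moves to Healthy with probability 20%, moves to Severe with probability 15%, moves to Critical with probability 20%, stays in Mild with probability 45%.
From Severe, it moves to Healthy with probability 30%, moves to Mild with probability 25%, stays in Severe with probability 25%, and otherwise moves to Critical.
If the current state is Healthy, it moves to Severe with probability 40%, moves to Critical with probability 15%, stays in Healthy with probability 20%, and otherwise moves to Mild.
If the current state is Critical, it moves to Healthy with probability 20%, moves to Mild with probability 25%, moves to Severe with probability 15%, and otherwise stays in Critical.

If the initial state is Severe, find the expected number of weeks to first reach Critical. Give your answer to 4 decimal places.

Let t(s) be the expected number of weeks to first reach Critical from state s, with t(Critical) = 0. Conditioning on the first week:
t(Mild) = 1 + 0.45·t(Mild) + 0.15·t(Severe) + 0.2·t(Healthy)
t(Severe) = 1 + 0.25·t(Mild) + 0.25·t(Severe) + 0.3·t(Healthy)
t(Healthy) = 1 + 0.25·t(Mild) + 0.4·t(Severe) + 0.2·t(Healthy)
Solving: t(Mild) = 5.2950, t(Severe) = 5.3253, t(Healthy) = 5.5673.
Expected weeks from Severe to Critical: 5.3253.

5.3253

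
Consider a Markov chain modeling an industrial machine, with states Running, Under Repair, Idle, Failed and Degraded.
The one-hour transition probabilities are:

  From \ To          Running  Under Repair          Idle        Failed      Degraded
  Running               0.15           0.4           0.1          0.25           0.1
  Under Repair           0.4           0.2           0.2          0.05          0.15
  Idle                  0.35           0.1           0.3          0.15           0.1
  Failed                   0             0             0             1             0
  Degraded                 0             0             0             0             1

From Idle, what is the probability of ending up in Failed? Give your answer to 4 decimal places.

0.5897

Let h(s) be the probability of absorption at Failed starting from transient state s. Then h(Failed) = 1 and h(Degraded) = 0. By first-step analysis:
h(Running) = 0.15·h(Running) + 0.4·h(Under Repair) + 0.1·h(Idle) + 0.25·1 + 0.1·0
h(Under Repair) = 0.4·h(Running) + 0.2·h(Under Repair) + 0.2·h(Idle) + 0.05·1 + 0.15·0
h(Idle) = 0.35·h(Running) + 0.1·h(Under Repair) + 0.3·h(Idle) + 0.15·1 + 0.1·0
Solving: h(Running) = 0.6045, h(Under Repair) = 0.5122, h(Idle) = 0.5897.
Starting from Idle, the probability is 0.5897.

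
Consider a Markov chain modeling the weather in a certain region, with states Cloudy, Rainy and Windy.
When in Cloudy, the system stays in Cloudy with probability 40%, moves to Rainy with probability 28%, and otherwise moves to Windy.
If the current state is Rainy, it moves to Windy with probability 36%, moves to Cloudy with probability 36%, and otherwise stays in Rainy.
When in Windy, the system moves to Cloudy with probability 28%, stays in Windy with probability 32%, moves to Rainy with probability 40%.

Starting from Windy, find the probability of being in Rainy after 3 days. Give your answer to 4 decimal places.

0.3203

Propagate the distribution vector 3 days from Windy.
After 0 days: (0.0000, 0.0000, 1.0000)
After 1 day: (0.2800, 0.4000, 0.3200)
After 2 days: (0.3456, 0.3184, 0.3360)
After 3 days: (0.3469, 0.3203, 0.3327)
P(in Rainy after 3 days) = 0.3203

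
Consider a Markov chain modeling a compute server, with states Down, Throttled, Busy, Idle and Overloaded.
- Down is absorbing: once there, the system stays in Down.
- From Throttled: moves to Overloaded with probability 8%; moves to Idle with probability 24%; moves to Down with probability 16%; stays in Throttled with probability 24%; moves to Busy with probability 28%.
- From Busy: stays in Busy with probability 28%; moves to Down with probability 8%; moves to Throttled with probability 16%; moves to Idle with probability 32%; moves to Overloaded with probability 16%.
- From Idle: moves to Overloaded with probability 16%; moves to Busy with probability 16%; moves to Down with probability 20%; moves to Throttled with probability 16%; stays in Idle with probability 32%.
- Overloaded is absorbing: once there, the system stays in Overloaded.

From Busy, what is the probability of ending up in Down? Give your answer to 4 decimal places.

Let h(s) be the probability of absorption at Down starting from transient state s. Then h(Down) = 1 and h(Overloaded) = 0. By first-step analysis:
h(Throttled) = 0.16·1 + 0.24·h(Throttled) + 0.28·h(Busy) + 0.24·h(Idle) + 0.08·0
h(Busy) = 0.08·1 + 0.16·h(Throttled) + 0.28·h(Busy) + 0.32·h(Idle) + 0.16·0
h(Idle) = 0.2·1 + 0.16·h(Throttled) + 0.16·h(Busy) + 0.32·h(Idle) + 0.16·0
Solving: h(Throttled) = 0.5535, h(Busy) = 0.4721, h(Idle) = 0.5354.
Starting from Busy, the probability is 0.4721.

0.4721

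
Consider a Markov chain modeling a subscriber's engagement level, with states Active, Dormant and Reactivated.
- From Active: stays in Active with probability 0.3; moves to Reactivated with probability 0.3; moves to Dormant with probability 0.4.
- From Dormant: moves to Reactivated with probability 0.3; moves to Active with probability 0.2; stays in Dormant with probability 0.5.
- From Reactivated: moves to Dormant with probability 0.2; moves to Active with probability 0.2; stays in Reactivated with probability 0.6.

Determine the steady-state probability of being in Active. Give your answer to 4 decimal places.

0.2222

Let the stationary distribution be π with π = πP and π_1 + π_2 + π_3 = 1.
π_1 = 0.3·π_1 + 0.2·π_2 + 0.2·π_3
π_2 = 0.4·π_1 + 0.5·π_2 + 0.2·π_3
Solving with the normalization constraint gives π = (0.2222, 0.3492, 0.4286).
So the stationary probability of Active is 0.2222.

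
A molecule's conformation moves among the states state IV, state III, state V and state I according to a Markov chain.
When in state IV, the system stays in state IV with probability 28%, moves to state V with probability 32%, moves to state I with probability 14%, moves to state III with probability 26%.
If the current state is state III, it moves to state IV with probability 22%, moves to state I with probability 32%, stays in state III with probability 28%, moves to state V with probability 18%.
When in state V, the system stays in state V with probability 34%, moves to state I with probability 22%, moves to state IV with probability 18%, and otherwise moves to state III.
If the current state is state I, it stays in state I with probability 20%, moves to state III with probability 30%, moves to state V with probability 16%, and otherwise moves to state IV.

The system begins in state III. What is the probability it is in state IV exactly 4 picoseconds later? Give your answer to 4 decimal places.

Propagate the distribution vector 4 picoseconds from state III.
After 0 picoseconds: (0.0000, 1.0000, 0.0000, 0.0000)
After 1 picosecond: (0.2200, 0.2800, 0.1800, 0.3200)
After 2 picoseconds: (0.2644, 0.2784, 0.2332, 0.2240)
After 3 picoseconds: (0.2534, 0.2745, 0.2498, 0.2222)
After 4 picoseconds: (0.2519, 0.2744, 0.2510, 0.2227)
P(in state IV after 4 picoseconds) = 0.2519

0.2519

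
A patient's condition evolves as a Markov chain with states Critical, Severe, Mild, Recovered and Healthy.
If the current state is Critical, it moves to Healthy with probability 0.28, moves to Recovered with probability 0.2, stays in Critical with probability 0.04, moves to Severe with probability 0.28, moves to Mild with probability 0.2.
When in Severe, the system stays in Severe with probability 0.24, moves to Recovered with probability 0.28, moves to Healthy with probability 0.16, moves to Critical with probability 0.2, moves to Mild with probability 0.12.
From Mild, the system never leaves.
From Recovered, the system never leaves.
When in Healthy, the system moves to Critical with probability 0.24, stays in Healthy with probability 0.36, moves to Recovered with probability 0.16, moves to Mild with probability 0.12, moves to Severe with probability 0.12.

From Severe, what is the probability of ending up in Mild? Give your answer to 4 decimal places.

0.3606

Let h(s) be the probability of absorption at Mild starting from transient state s. Then h(Mild) = 1 and h(Recovered) = 0. By first-step analysis:
h(Critical) = 0.04·h(Critical) + 0.28·h(Severe) + 0.2·1 + 0.2·0 + 0.28·h(Healthy)
h(Severe) = 0.2·h(Critical) + 0.24·h(Severe) + 0.12·1 + 0.28·0 + 0.16·h(Healthy)
h(Healthy) = 0.24·h(Critical) + 0.12·h(Severe) + 0.12·1 + 0.16·0 + 0.36·h(Healthy)
Solving: h(Critical) = 0.4356, h(Severe) = 0.3606, h(Healthy) = 0.4184.
Starting from Severe, the probability is 0.3606.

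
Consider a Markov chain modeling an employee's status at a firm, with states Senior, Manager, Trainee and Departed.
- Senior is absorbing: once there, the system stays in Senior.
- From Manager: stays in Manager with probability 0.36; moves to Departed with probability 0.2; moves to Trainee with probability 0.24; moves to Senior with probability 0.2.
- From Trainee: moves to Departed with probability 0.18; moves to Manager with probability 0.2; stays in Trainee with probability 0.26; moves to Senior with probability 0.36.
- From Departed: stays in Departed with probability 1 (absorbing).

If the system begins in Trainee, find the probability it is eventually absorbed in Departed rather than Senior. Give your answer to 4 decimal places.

0.3647

Let h(s) be the probability of absorption at Departed starting from transient state s. Then h(Departed) = 1 and h(Senior) = 0. By first-step analysis:
h(Manager) = 0.2·0 + 0.36·h(Manager) + 0.24·h(Trainee) + 0.2·1
h(Trainee) = 0.36·0 + 0.2·h(Manager) + 0.26·h(Trainee) + 0.18·1
Solving: h(Manager) = 0.4492, h(Trainee) = 0.3647.
Starting from Trainee, the probability is 0.3647.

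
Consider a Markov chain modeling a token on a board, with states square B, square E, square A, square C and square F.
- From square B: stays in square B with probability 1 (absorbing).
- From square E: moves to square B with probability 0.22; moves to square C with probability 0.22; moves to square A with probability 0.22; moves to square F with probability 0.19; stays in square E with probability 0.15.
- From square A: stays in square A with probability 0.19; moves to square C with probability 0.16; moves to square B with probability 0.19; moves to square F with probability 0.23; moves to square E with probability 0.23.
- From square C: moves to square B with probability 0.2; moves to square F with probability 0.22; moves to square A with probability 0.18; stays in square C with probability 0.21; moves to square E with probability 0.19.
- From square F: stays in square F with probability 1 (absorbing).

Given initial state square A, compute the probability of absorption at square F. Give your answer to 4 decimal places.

Let h(s) be the probability of absorption at square F starting from transient state s. Then h(square F) = 1 and h(square B) = 0. By first-step analysis:
h(square E) = 0.22·0 + 0.15·h(square E) + 0.22·h(square A) + 0.22·h(square C) + 0.19·1
h(square A) = 0.19·0 + 0.23·h(square E) + 0.19·h(square A) + 0.16·h(square C) + 0.23·1
h(square C) = 0.2·0 + 0.19·h(square E) + 0.18·h(square A) + 0.21·h(square C) + 0.22·1
Solving: h(square E) = 0.4936, h(square A) = 0.5262, h(square C) = 0.5171.
Starting from square A, the probability is 0.5262.

0.5262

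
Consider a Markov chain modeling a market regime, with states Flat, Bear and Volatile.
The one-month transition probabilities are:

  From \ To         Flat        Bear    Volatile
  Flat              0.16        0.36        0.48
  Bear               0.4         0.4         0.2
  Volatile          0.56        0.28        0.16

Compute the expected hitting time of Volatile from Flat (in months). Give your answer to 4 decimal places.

Let t(s) be the expected number of months to first reach Volatile from state s, with t(Volatile) = 0. Conditioning on the first month:
t(Flat) = 1 + 0.16·t(Flat) + 0.36·t(Bear)
t(Bear) = 1 + 0.4·t(Flat) + 0.4·t(Bear)
Solving: t(Flat) = 2.6667, t(Bear) = 3.4444.
Expected months from Flat to Volatile: 2.6667.

2.6667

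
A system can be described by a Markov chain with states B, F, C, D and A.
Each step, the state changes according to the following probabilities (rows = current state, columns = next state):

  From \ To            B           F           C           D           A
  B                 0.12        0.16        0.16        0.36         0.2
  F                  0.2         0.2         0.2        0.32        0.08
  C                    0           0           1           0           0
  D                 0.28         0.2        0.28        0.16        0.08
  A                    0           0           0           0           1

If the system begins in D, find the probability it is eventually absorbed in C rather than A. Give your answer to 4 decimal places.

Let h(s) be the probability of absorption at C starting from transient state s. Then h(C) = 1 and h(A) = 0. By first-step analysis:
h(B) = 0.12·h(B) + 0.16·h(F) + 0.16·1 + 0.36·h(D) + 0.2·0
h(F) = 0.2·h(B) + 0.2·h(F) + 0.2·1 + 0.32·h(D) + 0.08·0
h(D) = 0.28·h(B) + 0.2·h(F) + 0.28·1 + 0.16·h(D) + 0.08·0
Solving: h(B) = 0.5856, h(F) = 0.6718, h(D) = 0.6885.
Starting from D, the probability is 0.6885.

0.6885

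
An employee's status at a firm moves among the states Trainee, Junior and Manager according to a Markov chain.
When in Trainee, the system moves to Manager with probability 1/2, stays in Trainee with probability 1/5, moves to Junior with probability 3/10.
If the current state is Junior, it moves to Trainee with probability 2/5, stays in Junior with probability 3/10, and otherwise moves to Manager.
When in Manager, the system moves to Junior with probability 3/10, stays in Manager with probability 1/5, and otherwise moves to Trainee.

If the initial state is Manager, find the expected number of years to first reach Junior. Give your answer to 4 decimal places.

3.3333

Let t(s) be the expected number of years to first reach Junior from state s, with t(Junior) = 0. Conditioning on the first year:
t(Trainee) = 1 + 0.2·t(Trainee) + 0.5·t(Manager)
t(Manager) = 1 + 0.5·t(Trainee) + 0.2·t(Manager)
Solving: t(Trainee) = 3.3333, t(Manager) = 3.3333.
Expected years from Manager to Junior: 3.3333.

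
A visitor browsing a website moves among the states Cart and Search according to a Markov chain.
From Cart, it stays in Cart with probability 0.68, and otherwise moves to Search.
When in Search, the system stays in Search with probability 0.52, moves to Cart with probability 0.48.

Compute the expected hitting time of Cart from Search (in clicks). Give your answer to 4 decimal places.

Let t(s) be the expected number of clicks to first reach Cart from state s, with t(Cart) = 0. Conditioning on the first click:
t(Search) = 1 + 0.52·t(Search)
Solving: t(Search) = 2.0833.
Expected clicks from Search to Cart: 2.0833.

2.0833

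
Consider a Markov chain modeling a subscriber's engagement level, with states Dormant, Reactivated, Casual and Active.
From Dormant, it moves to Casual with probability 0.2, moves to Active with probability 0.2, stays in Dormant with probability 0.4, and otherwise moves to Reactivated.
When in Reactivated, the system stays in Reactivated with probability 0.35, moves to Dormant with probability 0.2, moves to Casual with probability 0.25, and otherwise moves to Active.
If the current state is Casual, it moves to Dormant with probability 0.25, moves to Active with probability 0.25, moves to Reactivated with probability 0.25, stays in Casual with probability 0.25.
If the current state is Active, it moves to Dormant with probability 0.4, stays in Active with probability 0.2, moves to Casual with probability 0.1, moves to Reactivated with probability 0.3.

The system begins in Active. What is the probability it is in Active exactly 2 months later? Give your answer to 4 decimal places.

Propagate the distribution vector 2 months from Active.
After 0 months: (0.0000, 0.0000, 0.0000, 1.0000)
After 1 month: (0.4000, 0.3000, 0.1000, 0.2000)
After 2 months: (0.3250, 0.2700, 0.2000, 0.2050)
P(in Active after 2 months) = 0.2050

0.2050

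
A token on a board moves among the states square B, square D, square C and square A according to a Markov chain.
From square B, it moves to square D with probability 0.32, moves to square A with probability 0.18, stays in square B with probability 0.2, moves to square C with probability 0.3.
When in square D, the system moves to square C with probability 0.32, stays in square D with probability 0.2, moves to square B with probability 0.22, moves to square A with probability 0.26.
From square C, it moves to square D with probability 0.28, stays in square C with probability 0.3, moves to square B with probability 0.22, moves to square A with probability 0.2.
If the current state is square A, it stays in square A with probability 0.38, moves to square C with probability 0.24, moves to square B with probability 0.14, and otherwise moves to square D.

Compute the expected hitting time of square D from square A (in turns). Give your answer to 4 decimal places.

3.7825

Let t(s) be the expected number of turns to first reach square D from state s, with t(square D) = 0. Conditioning on the first turn:
t(square B) = 1 + 0.2·t(square B) + 0.3·t(square C) + 0.18·t(square A)
t(square C) = 1 + 0.22·t(square B) + 0.3·t(square C) + 0.2·t(square A)
t(square A) = 1 + 0.14·t(square B) + 0.24·t(square C) + 0.38·t(square A)
Solving: t(square B) = 3.4485, t(square C) = 3.5931, t(square A) = 3.7825.
Expected turns from square A to square D: 3.7825.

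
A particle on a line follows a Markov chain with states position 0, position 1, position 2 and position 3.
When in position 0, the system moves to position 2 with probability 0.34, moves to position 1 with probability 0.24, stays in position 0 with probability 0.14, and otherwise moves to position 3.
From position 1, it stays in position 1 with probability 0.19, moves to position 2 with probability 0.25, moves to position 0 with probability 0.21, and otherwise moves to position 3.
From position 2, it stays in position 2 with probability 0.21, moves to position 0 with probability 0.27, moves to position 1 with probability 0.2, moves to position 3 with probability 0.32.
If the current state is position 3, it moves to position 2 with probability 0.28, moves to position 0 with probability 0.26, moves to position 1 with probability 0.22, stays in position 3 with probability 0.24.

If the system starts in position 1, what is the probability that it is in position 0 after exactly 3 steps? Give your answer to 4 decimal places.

Propagate the distribution vector 3 steps from position 1.
After 0 steps: (0.0000, 1.0000, 0.0000, 0.0000)
After 1 step: (0.2100, 0.1900, 0.2500, 0.3500)
After 2 steps: (0.2278, 0.2135, 0.2694, 0.2893)
After 3 steps: (0.2247, 0.2128, 0.2684, 0.2941)
P(in position 0 after 3 steps) = 0.2247

0.2247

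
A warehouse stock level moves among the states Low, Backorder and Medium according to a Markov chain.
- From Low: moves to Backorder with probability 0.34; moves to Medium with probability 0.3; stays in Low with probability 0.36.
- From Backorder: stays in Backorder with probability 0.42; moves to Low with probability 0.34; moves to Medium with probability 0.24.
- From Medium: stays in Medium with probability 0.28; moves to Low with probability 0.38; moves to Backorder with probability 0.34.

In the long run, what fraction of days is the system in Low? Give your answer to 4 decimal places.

Let the stationary distribution be π with π = πP and π_1 + π_2 + π_3 = 1.
π_1 = 0.36·π_1 + 0.34·π_2 + 0.38·π_3
π_2 = 0.34·π_1 + 0.42·π_2 + 0.34·π_3
Solving with the normalization constraint gives π = (0.3581, 0.3696, 0.2724).
So the stationary probability of Low is 0.3581.

0.3581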